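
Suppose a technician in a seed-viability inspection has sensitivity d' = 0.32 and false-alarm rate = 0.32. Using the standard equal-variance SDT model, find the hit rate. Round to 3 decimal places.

hit rate = 0.441

z(false-alarm rate) = z(0.32) = -0.4677
z(H) = z(FA) + d' = -0.4677 + 0.32 = -0.1477
hit rate = Φ(-0.1477) = 0.4413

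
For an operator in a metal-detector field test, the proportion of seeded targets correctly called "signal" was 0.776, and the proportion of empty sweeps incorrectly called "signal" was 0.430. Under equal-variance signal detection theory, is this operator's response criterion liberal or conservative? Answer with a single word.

liberal

z(H) = 0.759, z(FA) = -0.176
c = −½·(z(H) + z(FA)) = -0.2915
c < 0 → liberal criterion (biased toward responding “yes”).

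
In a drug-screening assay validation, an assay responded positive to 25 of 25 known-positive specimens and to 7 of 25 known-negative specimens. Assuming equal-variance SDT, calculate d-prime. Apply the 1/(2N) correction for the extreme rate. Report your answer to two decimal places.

The hit rate is 25/25 = 1, so apply the 1/(2N) correction: H → 1 − 1/(2·25) = 0.98000.
z(H) = z(0.98000) = 2.054
z(FA) = z(0.28000) = -0.583
d' = 2.054 − (-0.583) = 2.637

d-prime = 2.64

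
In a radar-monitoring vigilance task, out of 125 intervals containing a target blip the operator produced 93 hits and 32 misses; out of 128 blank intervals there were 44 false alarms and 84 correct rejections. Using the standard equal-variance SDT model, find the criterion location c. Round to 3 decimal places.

H = 93/125 = 0.7440
FA = 44/128 = 0.3438
Φ⁻¹(0.7440) = 0.6557, Φ⁻¹(0.3438) = -0.4021
c = −½·[z(H) + z(FA)] = −0.5 × (0.6557 + (-0.4021)) = -0.1268

c = -0.127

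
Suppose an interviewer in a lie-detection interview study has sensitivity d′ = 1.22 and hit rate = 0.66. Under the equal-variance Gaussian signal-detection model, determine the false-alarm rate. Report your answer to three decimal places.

false-alarm rate = 0.210

z(hit rate) = z(0.66) = 0.4125
z(FA) = z(H) − d' = 0.4125 − 1.22 = -0.8075
false-alarm rate = Φ(-0.8075) = 0.2097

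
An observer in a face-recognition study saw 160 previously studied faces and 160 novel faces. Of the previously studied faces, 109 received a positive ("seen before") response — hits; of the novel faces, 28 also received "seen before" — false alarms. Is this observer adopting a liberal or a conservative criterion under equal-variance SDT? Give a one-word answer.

z(H) = 0.471, z(FA) = -0.935
c = −½·(z(H) + z(FA)) = 0.232
c > 0 → conservative criterion (biased toward responding “no”).

conservative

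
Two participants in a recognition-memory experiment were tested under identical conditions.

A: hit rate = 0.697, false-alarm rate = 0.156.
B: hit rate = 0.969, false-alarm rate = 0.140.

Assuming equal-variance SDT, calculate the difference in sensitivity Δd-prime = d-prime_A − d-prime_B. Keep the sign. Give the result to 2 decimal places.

Δd-prime = -1.42

A: z(0.697) = 0.516, z(0.156) = -1.011, d' = 1.527
B: z(0.969) = 1.866, z(0.140) = -1.080, d' = 2.946
Δd' = d'_A − d'_B = 1.527 − 2.946 = -1.419
B has the higher sensitivity.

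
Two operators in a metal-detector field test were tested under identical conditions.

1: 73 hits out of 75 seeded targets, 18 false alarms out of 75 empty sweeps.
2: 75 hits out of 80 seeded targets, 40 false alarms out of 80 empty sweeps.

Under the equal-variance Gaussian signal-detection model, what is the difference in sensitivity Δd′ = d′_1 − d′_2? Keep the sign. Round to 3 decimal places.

Δd′ = 1.104

1: z(0.9733) = 1.9317, z(0.2400) = -0.7063, d' = 2.6380
2: z(0.9375) = 1.5341, z(0.5000) = 0.0000, d' = 1.5341
Δd' = d'_1 − d'_2 = 2.6380 − 1.5341 = 1.1039
1 has the higher sensitivity.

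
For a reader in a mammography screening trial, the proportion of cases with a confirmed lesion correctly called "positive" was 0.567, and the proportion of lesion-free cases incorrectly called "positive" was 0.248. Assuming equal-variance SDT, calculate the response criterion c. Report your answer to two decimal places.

Φ⁻¹(0.567) = 0.169, Φ⁻¹(0.248) = -0.681
c = −½·[z(H) + z(FA)] = −0.5 × (0.169 + (-0.681)) = 0.256

c = 0.26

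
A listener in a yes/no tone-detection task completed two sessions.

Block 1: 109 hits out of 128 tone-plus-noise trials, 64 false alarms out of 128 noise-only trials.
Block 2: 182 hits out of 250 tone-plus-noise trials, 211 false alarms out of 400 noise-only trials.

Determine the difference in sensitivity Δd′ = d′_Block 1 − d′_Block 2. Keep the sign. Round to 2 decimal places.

Block 1: z(0.8516) = 1.043, z(0.5000) = 0.000, d' = 1.043
Block 2: z(0.7280) = 0.607, z(0.5275) = 0.069, d' = 0.538
Δd' = d'_Block 1 − d'_Block 2 = 1.043 − 0.538 = 0.505
Block 1 has the higher sensitivity.

Δd′ = 0.51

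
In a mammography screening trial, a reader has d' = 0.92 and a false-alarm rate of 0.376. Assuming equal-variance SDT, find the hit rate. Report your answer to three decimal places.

hit rate = 0.727

z(false-alarm rate) = z(0.376) = -0.3160
z(H) = z(FA) + d' = -0.3160 + 0.92 = 0.6040
hit rate = Φ(0.6040) = 0.7271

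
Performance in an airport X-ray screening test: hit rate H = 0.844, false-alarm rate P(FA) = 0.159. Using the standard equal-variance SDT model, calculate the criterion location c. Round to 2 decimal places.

c = -0.01

Φ⁻¹(0.844) = 1.011, Φ⁻¹(0.159) = -0.999
c = −½·[z(H) + z(FA)] = −0.5 × (1.011 + (-0.999)) = -0.006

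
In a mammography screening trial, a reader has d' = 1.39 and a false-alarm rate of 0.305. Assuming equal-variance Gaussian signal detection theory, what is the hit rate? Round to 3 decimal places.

z(false-alarm rate) = z(0.305) = -0.5101
z(H) = z(FA) + d' = -0.5101 + 1.39 = 0.8799
hit rate = Φ(0.8799) = 0.8105

hit rate = 0.811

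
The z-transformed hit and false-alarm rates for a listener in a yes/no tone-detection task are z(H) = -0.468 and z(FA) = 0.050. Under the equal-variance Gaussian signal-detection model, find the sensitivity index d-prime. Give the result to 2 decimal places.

d' = z(H) − z(FA) = -0.468 − 0.050 = -0.518

d-prime = -0.52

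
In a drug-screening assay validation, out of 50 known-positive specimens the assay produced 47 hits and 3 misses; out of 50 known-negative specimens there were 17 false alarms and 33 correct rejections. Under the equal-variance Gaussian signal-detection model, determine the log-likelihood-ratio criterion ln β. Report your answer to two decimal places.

ln β = -1.12

H = 47/50 = 0.9400
FA = 17/50 = 0.3400
Φ⁻¹(H) = Φ⁻¹(0.9400) = 1.555
Φ⁻¹(FA) = Φ⁻¹(0.3400) = -0.412
ln β = −½·[z(H)² − z(FA)²] = −0.5 × (2.418 − 0.170) = -1.124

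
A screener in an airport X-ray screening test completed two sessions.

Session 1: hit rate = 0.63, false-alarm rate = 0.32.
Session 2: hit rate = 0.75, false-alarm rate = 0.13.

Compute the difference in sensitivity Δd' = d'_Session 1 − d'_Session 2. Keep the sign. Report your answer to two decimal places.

Δd' = -1.00

Session 1: z(0.63) = 0.332, z(0.32) = -0.468, d' = 0.800
Session 2: z(0.75) = 0.674, z(0.13) = -1.126, d' = 1.800
Δd' = d'_Session 1 − d'_Session 2 = 0.800 − 1.800 = -1.000
Session 2 has the higher sensitivity.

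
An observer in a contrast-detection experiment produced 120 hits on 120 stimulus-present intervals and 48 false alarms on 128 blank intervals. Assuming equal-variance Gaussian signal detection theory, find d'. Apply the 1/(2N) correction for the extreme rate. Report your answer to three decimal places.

d' = 2.957

The hit rate is 120/120 = 1, so apply the 1/(2N) correction: H → 1 − 1/(2·120) = 0.99583.
z(H) = z(0.99583) = 2.6380
z(FA) = z(0.37500) = -0.3186
d' = 2.6380 − (-0.3186) = 2.9566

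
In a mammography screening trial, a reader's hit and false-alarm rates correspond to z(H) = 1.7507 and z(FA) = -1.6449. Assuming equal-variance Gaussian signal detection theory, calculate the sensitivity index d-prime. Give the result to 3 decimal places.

d' = z(H) − z(FA) = 1.7507 − (-1.6449) = 3.3956

d-prime = 3.396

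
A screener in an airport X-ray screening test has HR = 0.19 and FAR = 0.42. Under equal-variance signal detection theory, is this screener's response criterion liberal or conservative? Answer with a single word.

conservative

z(H) = -0.878, z(FA) = -0.202
c = −½·(z(H) + z(FA)) = 0.540
c > 0 → conservative criterion (biased toward responding “no”).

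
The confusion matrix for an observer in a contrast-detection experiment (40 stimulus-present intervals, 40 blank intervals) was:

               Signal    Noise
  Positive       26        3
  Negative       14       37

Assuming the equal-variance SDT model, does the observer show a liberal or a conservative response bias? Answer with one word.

conservative

z(H) = 0.385, z(FA) = -1.440
c = −½·(z(H) + z(FA)) = 0.5275
c > 0 → conservative criterion (biased toward responding “no”).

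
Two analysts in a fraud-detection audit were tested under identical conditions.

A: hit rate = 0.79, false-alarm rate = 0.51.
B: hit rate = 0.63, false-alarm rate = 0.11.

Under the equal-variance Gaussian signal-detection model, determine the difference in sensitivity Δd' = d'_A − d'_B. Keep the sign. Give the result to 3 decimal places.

A: z(0.79) = 0.8064, z(0.51) = 0.0251, d' = 0.7813
B: z(0.63) = 0.3319, z(0.11) = -1.2265, d' = 1.5584
Δd' = d'_A − d'_B = 0.7813 − 1.5584 = -0.7771
B has the higher sensitivity.

Δd' = -0.777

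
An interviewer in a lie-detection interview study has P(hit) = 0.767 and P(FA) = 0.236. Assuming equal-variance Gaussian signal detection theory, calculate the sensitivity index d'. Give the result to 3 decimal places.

z(H) = 0.7290
z(FA) = -0.7192
d' = z(H) − z(FA) = 0.7290 − (-0.7192) = 1.4482

d' = 1.448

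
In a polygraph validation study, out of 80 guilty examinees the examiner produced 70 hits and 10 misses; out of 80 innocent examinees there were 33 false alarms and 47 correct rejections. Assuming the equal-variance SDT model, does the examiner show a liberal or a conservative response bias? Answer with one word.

z(H) = 1.150, z(FA) = -0.221
c = −½·(z(H) + z(FA)) = -0.4645
c < 0 → liberal criterion (biased toward responding “yes”).

liberal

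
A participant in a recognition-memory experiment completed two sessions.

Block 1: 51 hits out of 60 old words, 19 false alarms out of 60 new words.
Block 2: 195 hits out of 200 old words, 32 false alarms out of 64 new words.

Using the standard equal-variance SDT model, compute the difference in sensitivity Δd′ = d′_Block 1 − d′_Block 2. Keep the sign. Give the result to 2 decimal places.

Block 1: z(0.8500) = 1.036, z(0.3167) = -0.477, d' = 1.513
Block 2: z(0.9750) = 1.960, z(0.5000) = 0.000, d' = 1.960
Δd' = d'_Block 1 − d'_Block 2 = 1.513 − 1.960 = -0.447
Block 2 has the higher sensitivity.

Δd′ = -0.45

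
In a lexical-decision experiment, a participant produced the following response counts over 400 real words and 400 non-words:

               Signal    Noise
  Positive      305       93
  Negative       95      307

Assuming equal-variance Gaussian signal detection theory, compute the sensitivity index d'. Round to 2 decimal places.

d' = 1.45

H = 305/400 = 0.7625
FA = 93/400 = 0.2325
z(0.7625) = 0.714, z(0.2325) = -0.731
d' = z(H) − z(FA) = 0.714 − (-0.731) = 1.445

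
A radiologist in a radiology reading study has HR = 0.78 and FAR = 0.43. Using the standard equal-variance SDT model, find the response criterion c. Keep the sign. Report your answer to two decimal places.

Φ⁻¹(H) = 0.772
Φ⁻¹(FA) = -0.176
c = −½·[z(H) + z(FA)] = −0.5 × (0.772 + (-0.176)) = -0.298

c = -0.30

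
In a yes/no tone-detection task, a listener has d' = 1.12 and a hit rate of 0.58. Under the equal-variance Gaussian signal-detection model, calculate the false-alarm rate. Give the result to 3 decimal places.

z(hit rate) = z(0.58) = 0.2019
z(FA) = z(H) − d' = 0.2019 − 1.12 = -0.9181
false-alarm rate = Φ(-0.9181) = 0.1793

false-alarm rate = 0.179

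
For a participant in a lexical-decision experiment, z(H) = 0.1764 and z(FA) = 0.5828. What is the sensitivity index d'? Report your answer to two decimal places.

d' = z(H) − z(FA) = 0.1764 − 0.5828 = -0.4064

d' = -0.41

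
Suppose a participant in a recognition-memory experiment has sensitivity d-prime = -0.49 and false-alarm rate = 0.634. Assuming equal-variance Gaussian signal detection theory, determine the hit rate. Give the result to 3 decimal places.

hit rate = 0.441

z(false-alarm rate) = z(0.634) = 0.3425
z(H) = z(FA) + d' = 0.3425 + (-0.49) = -0.1475
hit rate = Φ(-0.1475) = 0.4414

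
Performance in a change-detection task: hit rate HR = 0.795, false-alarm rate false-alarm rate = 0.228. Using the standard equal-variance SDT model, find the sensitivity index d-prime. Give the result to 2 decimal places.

d-prime = 1.57

z(0.795) = 0.8239, z(0.228) = -0.7454
d' = z(H) − z(FA) = 0.8239 − (-0.7454) = 1.5693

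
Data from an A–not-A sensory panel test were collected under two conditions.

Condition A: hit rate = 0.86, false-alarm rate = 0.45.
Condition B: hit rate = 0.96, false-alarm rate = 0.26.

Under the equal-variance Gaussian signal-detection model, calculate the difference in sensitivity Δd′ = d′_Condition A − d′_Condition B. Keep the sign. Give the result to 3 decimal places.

Δd′ = -1.188

Condition A: z(0.86) = 1.0803, z(0.45) = -0.1257, d' = 1.2060
Condition B: z(0.96) = 1.7507, z(0.26) = -0.6433, d' = 2.3940
Δd' = d'_Condition A − d'_Condition B = 1.2060 − 2.3940 = -1.1880
Condition B has the higher sensitivity.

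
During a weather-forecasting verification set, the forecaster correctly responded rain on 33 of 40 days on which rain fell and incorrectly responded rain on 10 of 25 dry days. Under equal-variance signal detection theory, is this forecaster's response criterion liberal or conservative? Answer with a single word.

liberal

z(H) = 0.935, z(FA) = -0.253
c = −½·(z(H) + z(FA)) = -0.341
c < 0 → liberal criterion (biased toward responding “yes”).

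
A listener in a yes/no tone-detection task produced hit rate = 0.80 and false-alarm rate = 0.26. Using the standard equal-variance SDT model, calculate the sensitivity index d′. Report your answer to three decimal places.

d′ = 1.485

z(H) = 0.8416
z(FA) = -0.6433
d' = z(H) − z(FA) = 0.8416 − (-0.6433) = 1.4849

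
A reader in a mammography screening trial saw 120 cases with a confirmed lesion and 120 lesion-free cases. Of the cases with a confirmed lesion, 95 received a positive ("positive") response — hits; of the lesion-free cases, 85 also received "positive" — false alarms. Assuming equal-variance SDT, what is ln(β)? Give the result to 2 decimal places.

ln β = -0.18

H = 95/120 = 0.7917
FA = 85/120 = 0.7083
z(0.7917) = 0.812, z(0.7083) = 0.548
ln β = −½·[z(H)² − z(FA)²] = −0.5 × (0.659 − 0.300) = -0.1795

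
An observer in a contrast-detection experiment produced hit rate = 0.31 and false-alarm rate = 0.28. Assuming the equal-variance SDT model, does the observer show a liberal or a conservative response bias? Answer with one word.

conservative

z(H) = -0.496, z(FA) = -0.583
c = −½·(z(H) + z(FA)) = 0.5395
c > 0 → conservative criterion (biased toward responding “no”).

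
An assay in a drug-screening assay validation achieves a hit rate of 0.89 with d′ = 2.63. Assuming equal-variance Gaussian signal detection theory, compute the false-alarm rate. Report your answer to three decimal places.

z(hit rate) = z(0.89) = 1.2265
z(FA) = z(H) − d' = 1.2265 − 2.63 = -1.4035
false-alarm rate = Φ(-1.4035) = 0.0802

false-alarm rate = 0.080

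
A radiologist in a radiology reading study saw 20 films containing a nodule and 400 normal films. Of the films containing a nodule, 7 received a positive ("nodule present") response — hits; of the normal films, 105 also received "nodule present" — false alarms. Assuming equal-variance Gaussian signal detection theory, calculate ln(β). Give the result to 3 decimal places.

H = 7/20 = 0.3500
FA = 105/400 = 0.2625
z(0.3500) = -0.3853, z(0.2625) = -0.6357
ln β = −½·[z(H)² − z(FA)²] = −0.5 × (0.1485 − 0.4041) = 0.1278

ln β = 0.128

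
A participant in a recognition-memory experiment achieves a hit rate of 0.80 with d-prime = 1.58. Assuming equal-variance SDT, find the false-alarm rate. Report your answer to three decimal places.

z(hit rate) = z(0.80) = 0.8416
z(FA) = z(H) − d' = 0.8416 − 1.58 = -0.7384
false-alarm rate = Φ(-0.7384) = 0.2301

false-alarm rate = 0.230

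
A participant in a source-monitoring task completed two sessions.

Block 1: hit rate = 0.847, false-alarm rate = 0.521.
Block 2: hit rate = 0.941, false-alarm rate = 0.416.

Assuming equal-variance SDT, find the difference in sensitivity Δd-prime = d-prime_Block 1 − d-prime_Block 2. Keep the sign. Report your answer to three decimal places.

Block 1: z(0.847) = 1.0237, z(0.521) = 0.0527, d' = 0.9710
Block 2: z(0.941) = 1.5632, z(0.416) = -0.2121, d' = 1.7753
Δd' = d'_Block 1 − d'_Block 2 = 0.9710 − 1.7753 = -0.8043
Block 2 has the higher sensitivity.

Δd-prime = -0.804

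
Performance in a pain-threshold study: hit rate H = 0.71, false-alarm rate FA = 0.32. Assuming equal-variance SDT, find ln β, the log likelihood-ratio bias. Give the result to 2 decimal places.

z(H) = 0.553
z(FA) = -0.468
ln β = −½·[z(H)² − z(FA)²] = −0.5 × (0.306 − 0.219) = -0.0435

ln β = -0.04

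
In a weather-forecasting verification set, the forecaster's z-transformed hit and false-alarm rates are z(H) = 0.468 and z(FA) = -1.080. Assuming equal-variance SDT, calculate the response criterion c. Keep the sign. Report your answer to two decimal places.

c = −½·[z(H) + z(FA)] = −½·(0.468 + (-1.080)) = 0.306

c = 0.31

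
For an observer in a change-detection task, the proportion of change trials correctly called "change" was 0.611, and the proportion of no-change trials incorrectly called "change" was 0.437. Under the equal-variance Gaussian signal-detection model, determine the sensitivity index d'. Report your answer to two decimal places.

Φ⁻¹(H) = Φ⁻¹(0.611) = 0.2819
Φ⁻¹(FA) = Φ⁻¹(0.437) = -0.1586
d' = z(H) − z(FA) = 0.2819 − (-0.1586) = 0.4405

d' = 0.44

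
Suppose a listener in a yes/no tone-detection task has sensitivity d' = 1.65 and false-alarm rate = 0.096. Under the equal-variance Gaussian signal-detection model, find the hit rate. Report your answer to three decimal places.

hit rate = 0.635

z(false-alarm rate) = z(0.096) = -1.3047
z(H) = z(FA) + d' = -1.3047 + 1.65 = 0.3453
hit rate = Φ(0.3453) = 0.6351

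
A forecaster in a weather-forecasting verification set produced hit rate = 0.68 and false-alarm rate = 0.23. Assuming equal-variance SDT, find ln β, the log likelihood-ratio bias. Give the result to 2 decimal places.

ln β = 0.16

Φ⁻¹(H) = 0.468
Φ⁻¹(FA) = -0.739
ln β = −½·[z(H)² − z(FA)²] = −0.5 × (0.219 − 0.546) = 0.1635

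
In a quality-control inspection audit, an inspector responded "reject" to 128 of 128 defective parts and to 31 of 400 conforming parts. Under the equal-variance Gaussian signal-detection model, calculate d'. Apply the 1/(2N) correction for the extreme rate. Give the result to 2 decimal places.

d' = 4.08

The hit rate is 128/128 = 1, so apply the 1/(2N) correction: H → 1 − 1/(2·128) = 0.99609.
z(H) = z(0.99609) = 2.660
z(FA) = z(0.07750) = -1.422
d' = 2.660 − (-1.422) = 4.082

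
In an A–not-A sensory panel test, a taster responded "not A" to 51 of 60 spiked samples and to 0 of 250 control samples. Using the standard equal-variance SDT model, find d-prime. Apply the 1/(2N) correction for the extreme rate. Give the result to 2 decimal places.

The false-alarm rate is 0/250 = 0, so apply the 1/(2N) correction: FA → 1/(2·250) = 0.00200.
z(H) = z(0.85000) = 1.036
z(FA) = z(0.00200) = -2.878
d' = 1.036 − (-2.878) = 3.914

d-prime = 3.91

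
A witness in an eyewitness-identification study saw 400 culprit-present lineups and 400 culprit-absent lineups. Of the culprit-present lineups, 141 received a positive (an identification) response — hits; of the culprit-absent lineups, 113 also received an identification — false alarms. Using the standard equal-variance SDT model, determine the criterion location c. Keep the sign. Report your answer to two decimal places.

H = 141/400 = 0.3525
FA = 113/400 = 0.2825
Φ⁻¹(0.3525) = -0.3786, Φ⁻¹(0.2825) = -0.5754
c = −½·[z(H) + z(FA)] = −0.5 × (-0.3786 + (-0.5754)) = 0.4770

c = 0.48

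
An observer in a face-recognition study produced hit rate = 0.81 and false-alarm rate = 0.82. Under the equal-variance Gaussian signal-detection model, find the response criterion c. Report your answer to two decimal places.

Φ⁻¹(H) = Φ⁻¹(0.81) = 0.8779
Φ⁻¹(FA) = Φ⁻¹(0.82) = 0.9154
c = −½·[z(H) + z(FA)] = −0.5 × (0.8779 + 0.9154) = -0.89665

c = -0.90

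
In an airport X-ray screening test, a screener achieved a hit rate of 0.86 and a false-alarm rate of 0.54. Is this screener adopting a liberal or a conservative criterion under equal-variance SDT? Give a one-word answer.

z(H) = 1.080, z(FA) = 0.100
c = −½·(z(H) + z(FA)) = -0.590
c < 0 → liberal criterion (biased toward responding “yes”).

liberal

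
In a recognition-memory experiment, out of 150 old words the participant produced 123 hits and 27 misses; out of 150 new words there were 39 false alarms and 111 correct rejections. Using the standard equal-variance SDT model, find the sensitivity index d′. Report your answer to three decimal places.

H = 123/150 = 0.8200
FA = 39/150 = 0.2600
z(0.8200) = 0.9154, z(0.2600) = -0.6433
d' = z(H) − z(FA) = 0.9154 − (-0.6433) = 1.5587

d′ = 1.559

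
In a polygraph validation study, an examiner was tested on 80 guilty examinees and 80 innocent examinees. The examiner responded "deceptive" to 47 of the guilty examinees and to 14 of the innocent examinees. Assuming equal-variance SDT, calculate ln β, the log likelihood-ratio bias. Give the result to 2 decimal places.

ln β = 0.41

H = 47/80 = 0.5875
FA = 14/80 = 0.1750
z(H) = z(0.5875) = 0.221
z(FA) = z(0.1750) = -0.935
ln β = −½·[z(H)² − z(FA)²] = −0.5 × (0.049 − 0.874) = 0.4125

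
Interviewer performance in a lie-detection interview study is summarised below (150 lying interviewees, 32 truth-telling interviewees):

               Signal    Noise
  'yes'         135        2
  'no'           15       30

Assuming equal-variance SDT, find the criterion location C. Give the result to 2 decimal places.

C = 0.13

H = 135/150 = 0.9000
FA = 2/32 = 0.0625
Φ⁻¹(H) = Φ⁻¹(0.9000) = 1.282
Φ⁻¹(FA) = Φ⁻¹(0.0625) = -1.534
c = −½·[z(H) + z(FA)] = −0.5 × (1.282 + (-1.534)) = 0.126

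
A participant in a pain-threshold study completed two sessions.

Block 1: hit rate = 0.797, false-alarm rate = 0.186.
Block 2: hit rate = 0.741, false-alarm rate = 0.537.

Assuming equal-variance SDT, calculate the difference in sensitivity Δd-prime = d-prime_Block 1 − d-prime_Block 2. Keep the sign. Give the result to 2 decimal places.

Block 1: z(0.797) = 0.831, z(0.186) = -0.893, d' = 1.724
Block 2: z(0.741) = 0.646, z(0.537) = 0.093, d' = 0.553
Δd' = d'_Block 1 − d'_Block 2 = 1.724 − 0.553 = 1.171
Block 1 has the higher sensitivity.

Δd-prime = 1.17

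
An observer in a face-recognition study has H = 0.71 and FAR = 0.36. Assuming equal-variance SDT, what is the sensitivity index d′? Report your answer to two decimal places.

d′ = 0.91

z(H) = 0.553
z(FA) = -0.358
d' = z(H) − z(FA) = 0.553 − (-0.358) = 0.911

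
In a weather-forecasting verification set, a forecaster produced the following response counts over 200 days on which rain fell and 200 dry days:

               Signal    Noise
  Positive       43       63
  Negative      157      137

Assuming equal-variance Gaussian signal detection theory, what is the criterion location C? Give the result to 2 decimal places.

H = 43/200 = 0.2150
FA = 63/200 = 0.3150
z(H) = -0.7892
z(FA) = -0.4817
c = −½·[z(H) + z(FA)] = −0.5 × (-0.7892 + (-0.4817)) = 0.63545
c > 0: the forecaster has a conservative response bias.

C = 0.64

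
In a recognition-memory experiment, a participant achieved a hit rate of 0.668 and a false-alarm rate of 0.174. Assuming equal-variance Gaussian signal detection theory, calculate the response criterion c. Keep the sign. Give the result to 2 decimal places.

c = 0.25

z(0.668) = 0.4344, z(0.174) = -0.9385
c = −½·[z(H) + z(FA)] = −0.5 × (0.4344 + (-0.9385)) = 0.25205
c > 0: the participant has a conservative response bias.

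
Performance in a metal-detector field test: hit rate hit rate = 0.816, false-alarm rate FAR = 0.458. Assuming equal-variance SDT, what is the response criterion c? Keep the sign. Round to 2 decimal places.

c = -0.40

z(H) = z(0.816) = 0.900
z(FA) = z(0.458) = -0.105
c = −½·[z(H) + z(FA)] = −0.5 × (0.900 + (-0.105)) = -0.3975
c < 0: the operator has a liberal response bias.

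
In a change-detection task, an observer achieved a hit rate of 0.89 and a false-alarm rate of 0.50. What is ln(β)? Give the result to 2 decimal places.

ln β = -0.75

z(H) = z(0.89) = 1.227
z(FA) = z(0.50) = 0.000
ln β = −½·[z(H)² − z(FA)²] = −0.5 × (1.506 − 0.000) = -0.753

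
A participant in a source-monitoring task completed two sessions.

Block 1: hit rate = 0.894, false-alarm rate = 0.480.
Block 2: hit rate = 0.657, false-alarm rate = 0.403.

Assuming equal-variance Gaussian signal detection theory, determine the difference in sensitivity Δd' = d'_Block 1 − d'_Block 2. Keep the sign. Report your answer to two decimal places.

Δd' = 0.65

Block 1: z(0.894) = 1.248, z(0.480) = -0.050, d' = 1.298
Block 2: z(0.657) = 0.404, z(0.403) = -0.246, d' = 0.650
Δd' = d'_Block 1 − d'_Block 2 = 1.298 − 0.650 = 0.648
Block 1 has the higher sensitivity.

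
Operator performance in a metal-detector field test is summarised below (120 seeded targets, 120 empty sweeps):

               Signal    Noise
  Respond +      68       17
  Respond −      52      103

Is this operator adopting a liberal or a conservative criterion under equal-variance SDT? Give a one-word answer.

conservative

z(H) = 0.168, z(FA) = -1.073
c = −½·(z(H) + z(FA)) = 0.4525
c > 0 → conservative criterion (biased toward responding “no”).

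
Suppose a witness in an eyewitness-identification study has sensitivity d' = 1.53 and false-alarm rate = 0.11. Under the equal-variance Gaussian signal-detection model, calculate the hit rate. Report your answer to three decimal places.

z(false-alarm rate) = z(0.11) = -1.2265
z(H) = z(FA) + d' = -1.2265 + 1.53 = 0.3035
hit rate = Φ(0.3035) = 0.6192

hit rate = 0.619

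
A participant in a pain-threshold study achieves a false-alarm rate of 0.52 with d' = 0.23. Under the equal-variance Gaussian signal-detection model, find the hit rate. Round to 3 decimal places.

z(false-alarm rate) = z(0.52) = 0.0502
z(H) = z(FA) + d' = 0.0502 + 0.23 = 0.2802
hit rate = Φ(0.2802) = 0.6103

hit rate = 0.610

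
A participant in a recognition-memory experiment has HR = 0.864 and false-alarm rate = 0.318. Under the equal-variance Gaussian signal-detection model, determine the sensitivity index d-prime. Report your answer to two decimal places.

d-prime = 1.57

z(H) = 1.098
z(FA) = -0.473
d' = z(H) − z(FA) = 1.098 − (-0.473) = 1.571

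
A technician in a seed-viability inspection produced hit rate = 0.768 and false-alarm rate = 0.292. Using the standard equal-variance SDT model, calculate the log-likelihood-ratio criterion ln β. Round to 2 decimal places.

ln β = -0.12

z(0.768) = 0.732, z(0.292) = -0.548
ln β = −½·[z(H)² − z(FA)²] = −0.5 × (0.536 − 0.300) = -0.118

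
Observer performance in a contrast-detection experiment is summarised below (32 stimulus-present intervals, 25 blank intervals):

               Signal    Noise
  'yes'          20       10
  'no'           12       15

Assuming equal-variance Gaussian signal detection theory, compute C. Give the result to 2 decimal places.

H = 20/32 = 0.6250
FA = 10/25 = 0.4000
z(H) = 0.3186
z(FA) = -0.2533
c = −½·[z(H) + z(FA)] = −0.5 × (0.3186 + (-0.2533)) = -0.03265
c < 0: the observer has a liberal response bias.

C = -0.03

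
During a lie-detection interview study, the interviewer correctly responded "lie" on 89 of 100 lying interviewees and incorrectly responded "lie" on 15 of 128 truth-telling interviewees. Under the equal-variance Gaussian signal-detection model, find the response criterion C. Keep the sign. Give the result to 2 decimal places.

H = 89/100 = 0.8900
FA = 15/128 = 0.1172
z(H) = 1.2265
z(FA) = -1.1891
c = −½·[z(H) + z(FA)] = −0.5 × (1.2265 + (-1.1891)) = -0.0187

C = -0.02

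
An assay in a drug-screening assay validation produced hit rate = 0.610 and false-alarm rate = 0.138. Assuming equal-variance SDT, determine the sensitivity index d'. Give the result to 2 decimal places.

z(H) = z(0.610) = 0.279
z(FA) = z(0.138) = -1.089
d' = z(H) − z(FA) = 0.279 − (-1.089) = 1.368

d' = 1.37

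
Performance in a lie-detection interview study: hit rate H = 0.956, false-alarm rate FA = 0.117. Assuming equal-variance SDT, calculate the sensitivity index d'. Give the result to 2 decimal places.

d' = 2.90

Φ⁻¹(H) = Φ⁻¹(0.956) = 1.706
Φ⁻¹(FA) = Φ⁻¹(0.117) = -1.190
d' = z(H) − z(FA) = 1.706 − (-1.190) = 2.896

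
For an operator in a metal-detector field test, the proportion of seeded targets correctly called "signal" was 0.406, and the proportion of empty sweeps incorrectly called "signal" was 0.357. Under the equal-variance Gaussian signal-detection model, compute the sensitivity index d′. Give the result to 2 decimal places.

d′ = 0.13

z(H) = z(0.406) = -0.2378
z(FA) = z(0.357) = -0.3665
d' = z(H) − z(FA) = -0.2378 − (-0.3665) = 0.1287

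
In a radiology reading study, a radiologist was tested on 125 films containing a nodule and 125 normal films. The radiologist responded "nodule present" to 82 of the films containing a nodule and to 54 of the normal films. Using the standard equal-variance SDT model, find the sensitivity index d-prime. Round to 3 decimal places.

H = 82/125 = 0.6560
FA = 54/125 = 0.4320
z(H) = 0.4016
z(FA) = -0.1713
d' = z(H) − z(FA) = 0.4016 − (-0.1713) = 0.5729

d-prime = 0.573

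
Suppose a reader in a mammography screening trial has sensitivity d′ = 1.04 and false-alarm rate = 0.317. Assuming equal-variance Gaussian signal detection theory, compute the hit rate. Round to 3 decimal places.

z(false-alarm rate) = z(0.317) = -0.4761
z(H) = z(FA) + d' = -0.4761 + 1.04 = 0.5639
hit rate = Φ(0.5639) = 0.7136

hit rate = 0.714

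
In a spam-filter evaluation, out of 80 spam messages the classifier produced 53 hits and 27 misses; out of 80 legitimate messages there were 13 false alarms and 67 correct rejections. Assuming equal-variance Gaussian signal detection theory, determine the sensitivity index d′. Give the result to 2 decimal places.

H = 53/80 = 0.6625
FA = 13/80 = 0.1625
z(H) = 0.419
z(FA) = -0.984
d' = z(H) − z(FA) = 0.419 − (-0.984) = 1.403

d′ = 1.40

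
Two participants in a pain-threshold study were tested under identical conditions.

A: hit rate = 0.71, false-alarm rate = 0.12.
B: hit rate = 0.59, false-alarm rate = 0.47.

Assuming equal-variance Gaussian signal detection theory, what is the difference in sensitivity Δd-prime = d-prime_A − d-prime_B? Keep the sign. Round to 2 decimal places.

A: z(0.71) = 0.553, z(0.12) = -1.175, d' = 1.728
B: z(0.59) = 0.228, z(0.47) = -0.075, d' = 0.303
Δd' = d'_A − d'_B = 1.728 − 0.303 = 1.425
A has the higher sensitivity.

Δd-prime = 1.43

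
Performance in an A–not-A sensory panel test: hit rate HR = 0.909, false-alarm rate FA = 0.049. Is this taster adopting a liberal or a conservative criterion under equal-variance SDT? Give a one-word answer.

z(H) = 1.335, z(FA) = -1.655
c = −½·(z(H) + z(FA)) = 0.160
c > 0 → conservative criterion (biased toward responding “no”).

conservative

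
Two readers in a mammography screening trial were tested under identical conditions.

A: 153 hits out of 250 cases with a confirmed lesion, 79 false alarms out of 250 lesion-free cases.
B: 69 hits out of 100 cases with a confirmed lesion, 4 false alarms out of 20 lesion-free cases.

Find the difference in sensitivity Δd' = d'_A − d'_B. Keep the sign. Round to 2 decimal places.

A: z(0.6120) = 0.285, z(0.3160) = -0.479, d' = 0.764
B: z(0.6900) = 0.496, z(0.2000) = -0.842, d' = 1.338
Δd' = d'_A − d'_B = 0.764 − 1.338 = -0.574
B has the higher sensitivity.

Δd' = -0.57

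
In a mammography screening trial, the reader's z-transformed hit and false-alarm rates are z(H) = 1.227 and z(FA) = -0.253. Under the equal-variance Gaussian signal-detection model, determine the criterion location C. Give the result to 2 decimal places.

C = -0.49

c = −½·[z(H) + z(FA)] = −½·(1.227 + (-0.253)) = -0.487
c < 0: the reader has a liberal response bias.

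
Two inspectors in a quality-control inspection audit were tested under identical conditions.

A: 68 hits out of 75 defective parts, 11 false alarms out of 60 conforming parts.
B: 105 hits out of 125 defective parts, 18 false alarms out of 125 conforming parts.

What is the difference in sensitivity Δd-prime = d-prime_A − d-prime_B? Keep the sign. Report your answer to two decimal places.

Δd-prime = 0.17

A: z(0.9067) = 1.321, z(0.1833) = -0.903, d' = 2.224
B: z(0.8400) = 0.994, z(0.1440) = -1.063, d' = 2.057
Δd' = d'_A − d'_B = 2.224 − 2.057 = 0.167
A has the higher sensitivity.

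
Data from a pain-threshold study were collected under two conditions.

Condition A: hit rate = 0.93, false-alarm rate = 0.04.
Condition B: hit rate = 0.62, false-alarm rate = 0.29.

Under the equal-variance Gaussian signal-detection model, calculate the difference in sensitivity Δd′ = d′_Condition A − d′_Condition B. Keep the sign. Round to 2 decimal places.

Δd′ = 2.37

Condition A: z(0.93) = 1.476, z(0.04) = -1.751, d' = 3.227
Condition B: z(0.62) = 0.305, z(0.29) = -0.553, d' = 0.858
Δd' = d'_Condition A − d'_Condition B = 3.227 − 0.858 = 2.369
Condition A has the higher sensitivity.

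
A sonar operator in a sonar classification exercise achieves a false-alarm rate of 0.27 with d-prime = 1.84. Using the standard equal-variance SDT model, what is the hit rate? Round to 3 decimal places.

z(false-alarm rate) = z(0.27) = -0.6128
z(H) = z(FA) + d' = -0.6128 + 1.84 = 1.2272
hit rate = Φ(1.2272) = 0.8901

hit rate = 0.890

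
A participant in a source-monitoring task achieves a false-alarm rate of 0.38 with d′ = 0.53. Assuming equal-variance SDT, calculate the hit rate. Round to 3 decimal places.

z(false-alarm rate) = z(0.38) = -0.3055
z(H) = z(FA) + d' = -0.3055 + 0.53 = 0.2245
hit rate = Φ(0.2245) = 0.5888

hit rate = 0.589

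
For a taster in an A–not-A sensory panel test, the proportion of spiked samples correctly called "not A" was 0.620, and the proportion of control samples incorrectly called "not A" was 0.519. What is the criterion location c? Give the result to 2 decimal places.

c = -0.18

Φ⁻¹(0.620) = 0.305, Φ⁻¹(0.519) = 0.048
c = −½·[z(H) + z(FA)] = −0.5 × (0.305 + 0.048) = -0.1765
c < 0: the taster has a liberal response bias.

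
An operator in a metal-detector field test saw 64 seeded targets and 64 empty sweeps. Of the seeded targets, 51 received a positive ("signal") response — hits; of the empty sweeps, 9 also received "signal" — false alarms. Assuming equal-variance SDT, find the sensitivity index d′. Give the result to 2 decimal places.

H = 51/64 = 0.7969
FA = 9/64 = 0.1406
z(0.7969) = 0.8306, z(0.1406) = -1.0776
d' = z(H) − z(FA) = 0.8306 − (-1.0776) = 1.9082

d′ = 1.91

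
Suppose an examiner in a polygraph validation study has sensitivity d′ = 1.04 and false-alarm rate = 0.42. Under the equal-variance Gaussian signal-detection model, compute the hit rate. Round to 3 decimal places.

hit rate = 0.799

z(false-alarm rate) = z(0.42) = -0.2019
z(H) = z(FA) + d' = -0.2019 + 1.04 = 0.8381
hit rate = Φ(0.8381) = 0.7990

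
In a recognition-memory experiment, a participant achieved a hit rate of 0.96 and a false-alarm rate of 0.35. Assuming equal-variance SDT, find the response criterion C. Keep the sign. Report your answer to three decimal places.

C = -0.683

z(H) = z(0.96) = 1.7507
z(FA) = z(0.35) = -0.3853
c = −½·[z(H) + z(FA)] = −0.5 × (1.7507 + (-0.3853)) = -0.6827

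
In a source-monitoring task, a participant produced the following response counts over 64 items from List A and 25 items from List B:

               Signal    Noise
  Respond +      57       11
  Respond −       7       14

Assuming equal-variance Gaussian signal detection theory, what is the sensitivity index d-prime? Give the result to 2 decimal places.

H = 57/64 = 0.8906
FA = 11/25 = 0.4400
z(H) = 1.230
z(FA) = -0.151
d' = z(H) − z(FA) = 1.230 − (-0.151) = 1.381

d-prime = 1.38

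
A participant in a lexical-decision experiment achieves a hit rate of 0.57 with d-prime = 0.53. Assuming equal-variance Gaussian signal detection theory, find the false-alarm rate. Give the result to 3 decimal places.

false-alarm rate = 0.362

z(hit rate) = z(0.57) = 0.1764
z(FA) = z(H) − d' = 0.1764 − 0.53 = -0.3536
false-alarm rate = Φ(-0.3536) = 0.3618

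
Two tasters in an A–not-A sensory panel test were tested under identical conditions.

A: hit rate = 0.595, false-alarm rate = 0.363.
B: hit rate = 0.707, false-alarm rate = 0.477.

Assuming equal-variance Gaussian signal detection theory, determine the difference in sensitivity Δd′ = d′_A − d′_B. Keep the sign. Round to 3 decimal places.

Δd′ = -0.011

A: z(0.595) = 0.2404, z(0.363) = -0.3505, d' = 0.5909
B: z(0.707) = 0.5446, z(0.477) = -0.0577, d' = 0.6023
Δd' = d'_A − d'_B = 0.5909 − 0.6023 = -0.0114
B has the higher sensitivity.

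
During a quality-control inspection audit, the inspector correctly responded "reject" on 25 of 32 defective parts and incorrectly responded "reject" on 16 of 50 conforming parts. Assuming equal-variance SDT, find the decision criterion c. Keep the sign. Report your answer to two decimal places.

c = -0.15

H = 25/32 = 0.7812
FA = 16/50 = 0.3200
Φ⁻¹(0.7812) = 0.7763, Φ⁻¹(0.3200) = -0.4677
c = −½·[z(H) + z(FA)] = −0.5 × (0.7763 + (-0.4677)) = -0.1543
c < 0: the inspector has a liberal response bias.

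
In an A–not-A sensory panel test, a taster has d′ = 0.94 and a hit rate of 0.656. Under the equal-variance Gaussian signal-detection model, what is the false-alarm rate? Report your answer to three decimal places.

z(hit rate) = z(0.656) = 0.4016
z(FA) = z(H) − d' = 0.4016 − 0.94 = -0.5384
false-alarm rate = Φ(-0.5384) = 0.2952

false-alarm rate = 0.295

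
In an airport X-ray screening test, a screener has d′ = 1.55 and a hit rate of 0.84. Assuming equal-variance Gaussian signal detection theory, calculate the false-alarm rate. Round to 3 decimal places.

z(hit rate) = z(0.84) = 0.9945
z(FA) = z(H) − d' = 0.9945 − 1.55 = -0.5555
false-alarm rate = Φ(-0.5555) = 0.2893

false-alarm rate = 0.289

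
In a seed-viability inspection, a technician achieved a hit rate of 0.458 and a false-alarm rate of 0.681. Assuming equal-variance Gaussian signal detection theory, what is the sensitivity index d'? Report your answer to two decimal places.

z(H) = z(0.458) = -0.105
z(FA) = z(0.681) = 0.470
d' = z(H) − z(FA) = -0.105 − 0.470 = -0.575

d' = -0.58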